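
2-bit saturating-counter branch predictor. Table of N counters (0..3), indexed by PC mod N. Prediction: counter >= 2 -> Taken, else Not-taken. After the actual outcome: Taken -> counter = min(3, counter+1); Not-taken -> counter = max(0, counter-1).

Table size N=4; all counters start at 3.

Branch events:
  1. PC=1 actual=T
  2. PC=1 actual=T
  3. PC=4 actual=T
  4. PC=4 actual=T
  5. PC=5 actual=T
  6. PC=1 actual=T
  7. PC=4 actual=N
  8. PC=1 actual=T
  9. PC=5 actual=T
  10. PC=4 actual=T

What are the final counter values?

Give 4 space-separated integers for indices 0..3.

Answer: 3 3 3 3

Derivation:
Ev 1: PC=1 idx=1 pred=T actual=T -> ctr[1]=3
Ev 2: PC=1 idx=1 pred=T actual=T -> ctr[1]=3
Ev 3: PC=4 idx=0 pred=T actual=T -> ctr[0]=3
Ev 4: PC=4 idx=0 pred=T actual=T -> ctr[0]=3
Ev 5: PC=5 idx=1 pred=T actual=T -> ctr[1]=3
Ev 6: PC=1 idx=1 pred=T actual=T -> ctr[1]=3
Ev 7: PC=4 idx=0 pred=T actual=N -> ctr[0]=2
Ev 8: PC=1 idx=1 pred=T actual=T -> ctr[1]=3
Ev 9: PC=5 idx=1 pred=T actual=T -> ctr[1]=3
Ev 10: PC=4 idx=0 pred=T actual=T -> ctr[0]=3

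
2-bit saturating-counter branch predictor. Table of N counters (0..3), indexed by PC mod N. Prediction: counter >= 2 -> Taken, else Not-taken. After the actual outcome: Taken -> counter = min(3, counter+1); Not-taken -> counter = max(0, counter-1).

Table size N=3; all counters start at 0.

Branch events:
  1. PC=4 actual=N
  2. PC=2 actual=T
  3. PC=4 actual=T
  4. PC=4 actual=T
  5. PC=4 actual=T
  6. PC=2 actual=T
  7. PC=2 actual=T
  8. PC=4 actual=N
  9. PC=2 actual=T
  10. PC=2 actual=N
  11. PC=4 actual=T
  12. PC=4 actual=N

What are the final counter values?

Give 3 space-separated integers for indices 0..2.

Answer: 0 2 2

Derivation:
Ev 1: PC=4 idx=1 pred=N actual=N -> ctr[1]=0
Ev 2: PC=2 idx=2 pred=N actual=T -> ctr[2]=1
Ev 3: PC=4 idx=1 pred=N actual=T -> ctr[1]=1
Ev 4: PC=4 idx=1 pred=N actual=T -> ctr[1]=2
Ev 5: PC=4 idx=1 pred=T actual=T -> ctr[1]=3
Ev 6: PC=2 idx=2 pred=N actual=T -> ctr[2]=2
Ev 7: PC=2 idx=2 pred=T actual=T -> ctr[2]=3
Ev 8: PC=4 idx=1 pred=T actual=N -> ctr[1]=2
Ev 9: PC=2 idx=2 pred=T actual=T -> ctr[2]=3
Ev 10: PC=2 idx=2 pred=T actual=N -> ctr[2]=2
Ev 11: PC=4 idx=1 pred=T actual=T -> ctr[1]=3
Ev 12: PC=4 idx=1 pred=T actual=N -> ctr[1]=2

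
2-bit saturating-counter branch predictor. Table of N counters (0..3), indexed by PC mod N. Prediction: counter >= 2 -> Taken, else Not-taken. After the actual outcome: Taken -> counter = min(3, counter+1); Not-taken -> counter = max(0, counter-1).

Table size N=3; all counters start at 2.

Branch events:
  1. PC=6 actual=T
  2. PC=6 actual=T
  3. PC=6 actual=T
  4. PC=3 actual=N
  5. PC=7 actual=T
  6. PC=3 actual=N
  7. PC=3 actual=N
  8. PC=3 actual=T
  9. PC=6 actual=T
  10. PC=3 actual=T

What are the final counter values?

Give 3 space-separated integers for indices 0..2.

Ev 1: PC=6 idx=0 pred=T actual=T -> ctr[0]=3
Ev 2: PC=6 idx=0 pred=T actual=T -> ctr[0]=3
Ev 3: PC=6 idx=0 pred=T actual=T -> ctr[0]=3
Ev 4: PC=3 idx=0 pred=T actual=N -> ctr[0]=2
Ev 5: PC=7 idx=1 pred=T actual=T -> ctr[1]=3
Ev 6: PC=3 idx=0 pred=T actual=N -> ctr[0]=1
Ev 7: PC=3 idx=0 pred=N actual=N -> ctr[0]=0
Ev 8: PC=3 idx=0 pred=N actual=T -> ctr[0]=1
Ev 9: PC=6 idx=0 pred=N actual=T -> ctr[0]=2
Ev 10: PC=3 idx=0 pred=T actual=T -> ctr[0]=3

Answer: 3 3 2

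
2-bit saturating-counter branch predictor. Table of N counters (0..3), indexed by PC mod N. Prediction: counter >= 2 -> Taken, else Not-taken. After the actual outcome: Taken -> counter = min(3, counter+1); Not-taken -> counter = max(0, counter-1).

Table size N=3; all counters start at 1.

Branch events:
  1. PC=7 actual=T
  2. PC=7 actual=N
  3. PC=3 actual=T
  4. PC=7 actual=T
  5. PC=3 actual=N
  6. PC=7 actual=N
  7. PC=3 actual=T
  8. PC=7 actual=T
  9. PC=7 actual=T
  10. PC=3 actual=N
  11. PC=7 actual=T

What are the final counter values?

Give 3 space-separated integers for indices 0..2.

Answer: 1 3 1

Derivation:
Ev 1: PC=7 idx=1 pred=N actual=T -> ctr[1]=2
Ev 2: PC=7 idx=1 pred=T actual=N -> ctr[1]=1
Ev 3: PC=3 idx=0 pred=N actual=T -> ctr[0]=2
Ev 4: PC=7 idx=1 pred=N actual=T -> ctr[1]=2
Ev 5: PC=3 idx=0 pred=T actual=N -> ctr[0]=1
Ev 6: PC=7 idx=1 pred=T actual=N -> ctr[1]=1
Ev 7: PC=3 idx=0 pred=N actual=T -> ctr[0]=2
Ev 8: PC=7 idx=1 pred=N actual=T -> ctr[1]=2
Ev 9: PC=7 idx=1 pred=T actual=T -> ctr[1]=3
Ev 10: PC=3 idx=0 pred=T actual=N -> ctr[0]=1
Ev 11: PC=7 idx=1 pred=T actual=T -> ctr[1]=3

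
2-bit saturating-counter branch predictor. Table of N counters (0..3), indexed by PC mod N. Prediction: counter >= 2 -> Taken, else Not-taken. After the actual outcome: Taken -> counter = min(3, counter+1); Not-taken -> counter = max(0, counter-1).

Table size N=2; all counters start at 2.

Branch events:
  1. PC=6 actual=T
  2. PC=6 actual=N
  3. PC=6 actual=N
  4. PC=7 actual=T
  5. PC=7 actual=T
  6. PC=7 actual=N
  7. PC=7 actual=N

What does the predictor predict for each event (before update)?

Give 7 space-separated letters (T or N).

Ev 1: PC=6 idx=0 pred=T actual=T -> ctr[0]=3
Ev 2: PC=6 idx=0 pred=T actual=N -> ctr[0]=2
Ev 3: PC=6 idx=0 pred=T actual=N -> ctr[0]=1
Ev 4: PC=7 idx=1 pred=T actual=T -> ctr[1]=3
Ev 5: PC=7 idx=1 pred=T actual=T -> ctr[1]=3
Ev 6: PC=7 idx=1 pred=T actual=N -> ctr[1]=2
Ev 7: PC=7 idx=1 pred=T actual=N -> ctr[1]=1

Answer: T T T T T T T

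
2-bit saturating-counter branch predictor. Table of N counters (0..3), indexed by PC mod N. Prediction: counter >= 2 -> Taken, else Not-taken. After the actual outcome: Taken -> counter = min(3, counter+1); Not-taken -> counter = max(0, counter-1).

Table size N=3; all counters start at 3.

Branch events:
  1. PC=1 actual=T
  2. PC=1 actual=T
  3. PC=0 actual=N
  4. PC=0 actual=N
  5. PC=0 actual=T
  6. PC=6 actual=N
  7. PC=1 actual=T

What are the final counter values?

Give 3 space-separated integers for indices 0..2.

Answer: 1 3 3

Derivation:
Ev 1: PC=1 idx=1 pred=T actual=T -> ctr[1]=3
Ev 2: PC=1 idx=1 pred=T actual=T -> ctr[1]=3
Ev 3: PC=0 idx=0 pred=T actual=N -> ctr[0]=2
Ev 4: PC=0 idx=0 pred=T actual=N -> ctr[0]=1
Ev 5: PC=0 idx=0 pred=N actual=T -> ctr[0]=2
Ev 6: PC=6 idx=0 pred=T actual=N -> ctr[0]=1
Ev 7: PC=1 idx=1 pred=T actual=T -> ctr[1]=3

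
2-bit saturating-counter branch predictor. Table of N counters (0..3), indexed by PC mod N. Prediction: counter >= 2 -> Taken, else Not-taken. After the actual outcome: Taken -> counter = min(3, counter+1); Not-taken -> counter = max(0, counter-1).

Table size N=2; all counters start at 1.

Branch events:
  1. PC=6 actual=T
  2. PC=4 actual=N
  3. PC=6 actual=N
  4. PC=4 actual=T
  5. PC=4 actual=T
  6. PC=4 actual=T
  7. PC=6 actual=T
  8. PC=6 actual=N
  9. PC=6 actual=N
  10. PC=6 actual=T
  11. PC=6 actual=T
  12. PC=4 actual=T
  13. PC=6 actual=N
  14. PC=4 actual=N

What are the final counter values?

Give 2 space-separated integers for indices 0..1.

Answer: 1 1

Derivation:
Ev 1: PC=6 idx=0 pred=N actual=T -> ctr[0]=2
Ev 2: PC=4 idx=0 pred=T actual=N -> ctr[0]=1
Ev 3: PC=6 idx=0 pred=N actual=N -> ctr[0]=0
Ev 4: PC=4 idx=0 pred=N actual=T -> ctr[0]=1
Ev 5: PC=4 idx=0 pred=N actual=T -> ctr[0]=2
Ev 6: PC=4 idx=0 pred=T actual=T -> ctr[0]=3
Ev 7: PC=6 idx=0 pred=T actual=T -> ctr[0]=3
Ev 8: PC=6 idx=0 pred=T actual=N -> ctr[0]=2
Ev 9: PC=6 idx=0 pred=T actual=N -> ctr[0]=1
Ev 10: PC=6 idx=0 pred=N actual=T -> ctr[0]=2
Ev 11: PC=6 idx=0 pred=T actual=T -> ctr[0]=3
Ev 12: PC=4 idx=0 pred=T actual=T -> ctr[0]=3
Ev 13: PC=6 idx=0 pred=T actual=N -> ctr[0]=2
Ev 14: PC=4 idx=0 pred=T actual=N -> ctr[0]=1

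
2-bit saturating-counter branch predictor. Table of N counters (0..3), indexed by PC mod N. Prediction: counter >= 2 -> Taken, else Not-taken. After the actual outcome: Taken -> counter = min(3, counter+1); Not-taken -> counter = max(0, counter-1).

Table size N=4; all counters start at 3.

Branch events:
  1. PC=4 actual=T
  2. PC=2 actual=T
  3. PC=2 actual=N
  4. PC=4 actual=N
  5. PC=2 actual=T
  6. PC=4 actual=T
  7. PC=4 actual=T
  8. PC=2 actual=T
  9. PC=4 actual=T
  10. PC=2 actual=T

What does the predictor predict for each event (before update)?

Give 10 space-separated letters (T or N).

Ev 1: PC=4 idx=0 pred=T actual=T -> ctr[0]=3
Ev 2: PC=2 idx=2 pred=T actual=T -> ctr[2]=3
Ev 3: PC=2 idx=2 pred=T actual=N -> ctr[2]=2
Ev 4: PC=4 idx=0 pred=T actual=N -> ctr[0]=2
Ev 5: PC=2 idx=2 pred=T actual=T -> ctr[2]=3
Ev 6: PC=4 idx=0 pred=T actual=T -> ctr[0]=3
Ev 7: PC=4 idx=0 pred=T actual=T -> ctr[0]=3
Ev 8: PC=2 idx=2 pred=T actual=T -> ctr[2]=3
Ev 9: PC=4 idx=0 pred=T actual=T -> ctr[0]=3
Ev 10: PC=2 idx=2 pred=T actual=T -> ctr[2]=3

Answer: T T T T T T T T T T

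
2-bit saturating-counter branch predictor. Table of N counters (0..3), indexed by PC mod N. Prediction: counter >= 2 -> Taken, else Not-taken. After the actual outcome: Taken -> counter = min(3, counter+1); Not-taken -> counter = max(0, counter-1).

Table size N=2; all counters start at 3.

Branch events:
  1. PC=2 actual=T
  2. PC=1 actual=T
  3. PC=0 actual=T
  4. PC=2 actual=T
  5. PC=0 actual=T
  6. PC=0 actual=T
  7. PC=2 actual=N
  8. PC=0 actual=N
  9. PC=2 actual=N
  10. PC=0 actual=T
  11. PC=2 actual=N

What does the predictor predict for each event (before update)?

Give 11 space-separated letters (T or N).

Answer: T T T T T T T T N N N

Derivation:
Ev 1: PC=2 idx=0 pred=T actual=T -> ctr[0]=3
Ev 2: PC=1 idx=1 pred=T actual=T -> ctr[1]=3
Ev 3: PC=0 idx=0 pred=T actual=T -> ctr[0]=3
Ev 4: PC=2 idx=0 pred=T actual=T -> ctr[0]=3
Ev 5: PC=0 idx=0 pred=T actual=T -> ctr[0]=3
Ev 6: PC=0 idx=0 pred=T actual=T -> ctr[0]=3
Ev 7: PC=2 idx=0 pred=T actual=N -> ctr[0]=2
Ev 8: PC=0 idx=0 pred=T actual=N -> ctr[0]=1
Ev 9: PC=2 idx=0 pred=N actual=N -> ctr[0]=0
Ev 10: PC=0 idx=0 pred=N actual=T -> ctr[0]=1
Ev 11: PC=2 idx=0 pred=N actual=N -> ctr[0]=0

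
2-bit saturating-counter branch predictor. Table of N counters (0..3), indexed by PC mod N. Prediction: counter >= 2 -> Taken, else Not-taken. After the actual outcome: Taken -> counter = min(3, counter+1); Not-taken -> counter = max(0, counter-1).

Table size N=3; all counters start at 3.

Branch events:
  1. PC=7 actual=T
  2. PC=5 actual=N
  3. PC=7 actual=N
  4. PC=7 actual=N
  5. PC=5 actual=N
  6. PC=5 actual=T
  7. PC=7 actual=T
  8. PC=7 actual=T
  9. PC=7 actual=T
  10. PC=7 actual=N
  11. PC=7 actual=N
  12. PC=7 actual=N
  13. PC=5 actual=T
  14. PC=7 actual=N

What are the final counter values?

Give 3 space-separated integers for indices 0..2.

Ev 1: PC=7 idx=1 pred=T actual=T -> ctr[1]=3
Ev 2: PC=5 idx=2 pred=T actual=N -> ctr[2]=2
Ev 3: PC=7 idx=1 pred=T actual=N -> ctr[1]=2
Ev 4: PC=7 idx=1 pred=T actual=N -> ctr[1]=1
Ev 5: PC=5 idx=2 pred=T actual=N -> ctr[2]=1
Ev 6: PC=5 idx=2 pred=N actual=T -> ctr[2]=2
Ev 7: PC=7 idx=1 pred=N actual=T -> ctr[1]=2
Ev 8: PC=7 idx=1 pred=T actual=T -> ctr[1]=3
Ev 9: PC=7 idx=1 pred=T actual=T -> ctr[1]=3
Ev 10: PC=7 idx=1 pred=T actual=N -> ctr[1]=2
Ev 11: PC=7 idx=1 pred=T actual=N -> ctr[1]=1
Ev 12: PC=7 idx=1 pred=N actual=N -> ctr[1]=0
Ev 13: PC=5 idx=2 pred=T actual=T -> ctr[2]=3
Ev 14: PC=7 idx=1 pred=N actual=N -> ctr[1]=0

Answer: 3 0 3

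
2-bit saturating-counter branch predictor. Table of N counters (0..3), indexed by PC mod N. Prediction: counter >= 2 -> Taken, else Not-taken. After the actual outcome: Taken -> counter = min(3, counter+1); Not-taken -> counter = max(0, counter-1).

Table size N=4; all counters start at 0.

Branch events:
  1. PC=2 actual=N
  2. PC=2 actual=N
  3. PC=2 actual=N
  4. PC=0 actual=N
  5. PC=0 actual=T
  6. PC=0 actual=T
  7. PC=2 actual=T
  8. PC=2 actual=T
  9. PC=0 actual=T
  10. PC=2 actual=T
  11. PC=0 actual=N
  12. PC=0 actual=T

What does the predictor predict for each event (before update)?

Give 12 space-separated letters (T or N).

Ev 1: PC=2 idx=2 pred=N actual=N -> ctr[2]=0
Ev 2: PC=2 idx=2 pred=N actual=N -> ctr[2]=0
Ev 3: PC=2 idx=2 pred=N actual=N -> ctr[2]=0
Ev 4: PC=0 idx=0 pred=N actual=N -> ctr[0]=0
Ev 5: PC=0 idx=0 pred=N actual=T -> ctr[0]=1
Ev 6: PC=0 idx=0 pred=N actual=T -> ctr[0]=2
Ev 7: PC=2 idx=2 pred=N actual=T -> ctr[2]=1
Ev 8: PC=2 idx=2 pred=N actual=T -> ctr[2]=2
Ev 9: PC=0 idx=0 pred=T actual=T -> ctr[0]=3
Ev 10: PC=2 idx=2 pred=T actual=T -> ctr[2]=3
Ev 11: PC=0 idx=0 pred=T actual=N -> ctr[0]=2
Ev 12: PC=0 idx=0 pred=T actual=T -> ctr[0]=3

Answer: N N N N N N N N T T T T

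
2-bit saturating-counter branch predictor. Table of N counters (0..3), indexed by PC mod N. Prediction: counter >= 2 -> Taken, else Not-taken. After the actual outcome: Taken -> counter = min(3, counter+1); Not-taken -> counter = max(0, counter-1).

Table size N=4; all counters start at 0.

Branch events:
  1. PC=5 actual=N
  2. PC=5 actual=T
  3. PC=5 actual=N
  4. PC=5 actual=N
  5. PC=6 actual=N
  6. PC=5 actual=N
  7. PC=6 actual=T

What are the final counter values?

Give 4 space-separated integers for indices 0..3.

Ev 1: PC=5 idx=1 pred=N actual=N -> ctr[1]=0
Ev 2: PC=5 idx=1 pred=N actual=T -> ctr[1]=1
Ev 3: PC=5 idx=1 pred=N actual=N -> ctr[1]=0
Ev 4: PC=5 idx=1 pred=N actual=N -> ctr[1]=0
Ev 5: PC=6 idx=2 pred=N actual=N -> ctr[2]=0
Ev 6: PC=5 idx=1 pred=N actual=N -> ctr[1]=0
Ev 7: PC=6 idx=2 pred=N actual=T -> ctr[2]=1

Answer: 0 0 1 0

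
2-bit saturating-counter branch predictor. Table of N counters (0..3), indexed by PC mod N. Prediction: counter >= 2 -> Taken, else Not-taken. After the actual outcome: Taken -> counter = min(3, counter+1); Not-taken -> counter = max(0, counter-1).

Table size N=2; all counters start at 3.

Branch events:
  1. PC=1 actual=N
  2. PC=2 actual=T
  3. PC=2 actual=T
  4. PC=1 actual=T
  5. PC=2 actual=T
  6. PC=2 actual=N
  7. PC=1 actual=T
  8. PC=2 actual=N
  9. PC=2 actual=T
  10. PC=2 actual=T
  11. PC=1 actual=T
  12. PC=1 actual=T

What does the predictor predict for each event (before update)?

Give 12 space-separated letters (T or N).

Ev 1: PC=1 idx=1 pred=T actual=N -> ctr[1]=2
Ev 2: PC=2 idx=0 pred=T actual=T -> ctr[0]=3
Ev 3: PC=2 idx=0 pred=T actual=T -> ctr[0]=3
Ev 4: PC=1 idx=1 pred=T actual=T -> ctr[1]=3
Ev 5: PC=2 idx=0 pred=T actual=T -> ctr[0]=3
Ev 6: PC=2 idx=0 pred=T actual=N -> ctr[0]=2
Ev 7: PC=1 idx=1 pred=T actual=T -> ctr[1]=3
Ev 8: PC=2 idx=0 pred=T actual=N -> ctr[0]=1
Ev 9: PC=2 idx=0 pred=N actual=T -> ctr[0]=2
Ev 10: PC=2 idx=0 pred=T actual=T -> ctr[0]=3
Ev 11: PC=1 idx=1 pred=T actual=T -> ctr[1]=3
Ev 12: PC=1 idx=1 pred=T actual=T -> ctr[1]=3

Answer: T T T T T T T T N T T T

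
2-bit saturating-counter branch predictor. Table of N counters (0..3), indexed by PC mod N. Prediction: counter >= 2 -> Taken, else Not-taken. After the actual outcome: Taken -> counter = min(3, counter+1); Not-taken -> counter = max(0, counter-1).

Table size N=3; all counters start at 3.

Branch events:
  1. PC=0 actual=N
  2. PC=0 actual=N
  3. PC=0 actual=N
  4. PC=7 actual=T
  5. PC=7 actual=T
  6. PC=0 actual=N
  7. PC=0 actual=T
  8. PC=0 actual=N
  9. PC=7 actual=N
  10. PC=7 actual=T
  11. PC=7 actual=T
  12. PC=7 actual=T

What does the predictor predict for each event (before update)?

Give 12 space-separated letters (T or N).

Ev 1: PC=0 idx=0 pred=T actual=N -> ctr[0]=2
Ev 2: PC=0 idx=0 pred=T actual=N -> ctr[0]=1
Ev 3: PC=0 idx=0 pred=N actual=N -> ctr[0]=0
Ev 4: PC=7 idx=1 pred=T actual=T -> ctr[1]=3
Ev 5: PC=7 idx=1 pred=T actual=T -> ctr[1]=3
Ev 6: PC=0 idx=0 pred=N actual=N -> ctr[0]=0
Ev 7: PC=0 idx=0 pred=N actual=T -> ctr[0]=1
Ev 8: PC=0 idx=0 pred=N actual=N -> ctr[0]=0
Ev 9: PC=7 idx=1 pred=T actual=N -> ctr[1]=2
Ev 10: PC=7 idx=1 pred=T actual=T -> ctr[1]=3
Ev 11: PC=7 idx=1 pred=T actual=T -> ctr[1]=3
Ev 12: PC=7 idx=1 pred=T actual=T -> ctr[1]=3

Answer: T T N T T N N N T T T T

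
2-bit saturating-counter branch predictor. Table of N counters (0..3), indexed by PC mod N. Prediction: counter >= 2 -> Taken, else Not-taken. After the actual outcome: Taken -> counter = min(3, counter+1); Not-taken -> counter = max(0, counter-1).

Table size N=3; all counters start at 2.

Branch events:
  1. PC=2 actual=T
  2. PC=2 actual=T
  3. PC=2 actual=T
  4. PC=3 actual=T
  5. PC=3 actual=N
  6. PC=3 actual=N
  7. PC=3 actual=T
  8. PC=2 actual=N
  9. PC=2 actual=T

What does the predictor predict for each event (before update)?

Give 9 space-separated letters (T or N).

Answer: T T T T T T N T T

Derivation:
Ev 1: PC=2 idx=2 pred=T actual=T -> ctr[2]=3
Ev 2: PC=2 idx=2 pred=T actual=T -> ctr[2]=3
Ev 3: PC=2 idx=2 pred=T actual=T -> ctr[2]=3
Ev 4: PC=3 idx=0 pred=T actual=T -> ctr[0]=3
Ev 5: PC=3 idx=0 pred=T actual=N -> ctr[0]=2
Ev 6: PC=3 idx=0 pred=T actual=N -> ctr[0]=1
Ev 7: PC=3 idx=0 pred=N actual=T -> ctr[0]=2
Ev 8: PC=2 idx=2 pred=T actual=N -> ctr[2]=2
Ev 9: PC=2 idx=2 pred=T actual=T -> ctr[2]=3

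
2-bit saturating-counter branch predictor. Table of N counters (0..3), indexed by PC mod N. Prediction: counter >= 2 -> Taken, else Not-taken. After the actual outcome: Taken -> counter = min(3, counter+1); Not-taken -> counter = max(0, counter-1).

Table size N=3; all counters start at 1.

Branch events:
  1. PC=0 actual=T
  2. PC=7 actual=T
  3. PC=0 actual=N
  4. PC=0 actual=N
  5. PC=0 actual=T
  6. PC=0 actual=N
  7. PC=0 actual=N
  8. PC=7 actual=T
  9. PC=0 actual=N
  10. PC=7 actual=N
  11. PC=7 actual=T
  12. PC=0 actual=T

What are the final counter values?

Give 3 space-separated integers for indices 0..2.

Answer: 1 3 1

Derivation:
Ev 1: PC=0 idx=0 pred=N actual=T -> ctr[0]=2
Ev 2: PC=7 idx=1 pred=N actual=T -> ctr[1]=2
Ev 3: PC=0 idx=0 pred=T actual=N -> ctr[0]=1
Ev 4: PC=0 idx=0 pred=N actual=N -> ctr[0]=0
Ev 5: PC=0 idx=0 pred=N actual=T -> ctr[0]=1
Ev 6: PC=0 idx=0 pred=N actual=N -> ctr[0]=0
Ev 7: PC=0 idx=0 pred=N actual=N -> ctr[0]=0
Ev 8: PC=7 idx=1 pred=T actual=T -> ctr[1]=3
Ev 9: PC=0 idx=0 pred=N actual=N -> ctr[0]=0
Ev 10: PC=7 idx=1 pred=T actual=N -> ctr[1]=2
Ev 11: PC=7 idx=1 pred=T actual=T -> ctr[1]=3
Ev 12: PC=0 idx=0 pred=N actual=T -> ctr[0]=1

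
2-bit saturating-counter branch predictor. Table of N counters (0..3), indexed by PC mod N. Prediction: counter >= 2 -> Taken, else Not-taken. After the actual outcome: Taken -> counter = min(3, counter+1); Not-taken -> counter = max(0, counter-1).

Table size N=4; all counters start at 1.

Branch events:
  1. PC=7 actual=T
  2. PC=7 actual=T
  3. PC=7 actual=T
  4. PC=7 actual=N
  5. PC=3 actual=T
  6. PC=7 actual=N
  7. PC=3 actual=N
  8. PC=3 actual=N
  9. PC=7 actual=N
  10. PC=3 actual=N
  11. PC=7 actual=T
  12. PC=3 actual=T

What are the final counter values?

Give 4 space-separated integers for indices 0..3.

Answer: 1 1 1 2

Derivation:
Ev 1: PC=7 idx=3 pred=N actual=T -> ctr[3]=2
Ev 2: PC=7 idx=3 pred=T actual=T -> ctr[3]=3
Ev 3: PC=7 idx=3 pred=T actual=T -> ctr[3]=3
Ev 4: PC=7 idx=3 pred=T actual=N -> ctr[3]=2
Ev 5: PC=3 idx=3 pred=T actual=T -> ctr[3]=3
Ev 6: PC=7 idx=3 pred=T actual=N -> ctr[3]=2
Ev 7: PC=3 idx=3 pred=T actual=N -> ctr[3]=1
Ev 8: PC=3 idx=3 pred=N actual=N -> ctr[3]=0
Ev 9: PC=7 idx=3 pred=N actual=N -> ctr[3]=0
Ev 10: PC=3 idx=3 pred=N actual=N -> ctr[3]=0
Ev 11: PC=7 idx=3 pred=N actual=T -> ctr[3]=1
Ev 12: PC=3 idx=3 pred=N actual=T -> ctr[3]=2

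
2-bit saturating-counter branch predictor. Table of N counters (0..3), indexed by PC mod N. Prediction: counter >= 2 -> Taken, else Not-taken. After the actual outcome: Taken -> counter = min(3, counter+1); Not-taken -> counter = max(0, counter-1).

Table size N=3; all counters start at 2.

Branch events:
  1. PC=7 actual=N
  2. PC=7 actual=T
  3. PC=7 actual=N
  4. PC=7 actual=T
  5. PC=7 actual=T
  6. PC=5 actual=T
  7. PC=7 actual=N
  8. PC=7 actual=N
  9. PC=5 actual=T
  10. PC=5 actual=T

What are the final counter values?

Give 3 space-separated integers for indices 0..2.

Answer: 2 1 3

Derivation:
Ev 1: PC=7 idx=1 pred=T actual=N -> ctr[1]=1
Ev 2: PC=7 idx=1 pred=N actual=T -> ctr[1]=2
Ev 3: PC=7 idx=1 pred=T actual=N -> ctr[1]=1
Ev 4: PC=7 idx=1 pred=N actual=T -> ctr[1]=2
Ev 5: PC=7 idx=1 pred=T actual=T -> ctr[1]=3
Ev 6: PC=5 idx=2 pred=T actual=T -> ctr[2]=3
Ev 7: PC=7 idx=1 pred=T actual=N -> ctr[1]=2
Ev 8: PC=7 idx=1 pred=T actual=N -> ctr[1]=1
Ev 9: PC=5 idx=2 pred=T actual=T -> ctr[2]=3
Ev 10: PC=5 idx=2 pred=T actual=T -> ctr[2]=3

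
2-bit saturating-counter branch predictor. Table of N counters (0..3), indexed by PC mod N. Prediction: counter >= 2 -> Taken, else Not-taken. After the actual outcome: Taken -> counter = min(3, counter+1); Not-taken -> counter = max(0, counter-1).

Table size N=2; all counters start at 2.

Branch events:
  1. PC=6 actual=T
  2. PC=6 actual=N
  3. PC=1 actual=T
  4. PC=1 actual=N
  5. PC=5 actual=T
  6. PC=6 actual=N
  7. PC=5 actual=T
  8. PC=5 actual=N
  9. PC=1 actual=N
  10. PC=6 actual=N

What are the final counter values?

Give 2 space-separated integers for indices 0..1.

Ev 1: PC=6 idx=0 pred=T actual=T -> ctr[0]=3
Ev 2: PC=6 idx=0 pred=T actual=N -> ctr[0]=2
Ev 3: PC=1 idx=1 pred=T actual=T -> ctr[1]=3
Ev 4: PC=1 idx=1 pred=T actual=N -> ctr[1]=2
Ev 5: PC=5 idx=1 pred=T actual=T -> ctr[1]=3
Ev 6: PC=6 idx=0 pred=T actual=N -> ctr[0]=1
Ev 7: PC=5 idx=1 pred=T actual=T -> ctr[1]=3
Ev 8: PC=5 idx=1 pred=T actual=N -> ctr[1]=2
Ev 9: PC=1 idx=1 pred=T actual=N -> ctr[1]=1
Ev 10: PC=6 idx=0 pred=N actual=N -> ctr[0]=0

Answer: 0 1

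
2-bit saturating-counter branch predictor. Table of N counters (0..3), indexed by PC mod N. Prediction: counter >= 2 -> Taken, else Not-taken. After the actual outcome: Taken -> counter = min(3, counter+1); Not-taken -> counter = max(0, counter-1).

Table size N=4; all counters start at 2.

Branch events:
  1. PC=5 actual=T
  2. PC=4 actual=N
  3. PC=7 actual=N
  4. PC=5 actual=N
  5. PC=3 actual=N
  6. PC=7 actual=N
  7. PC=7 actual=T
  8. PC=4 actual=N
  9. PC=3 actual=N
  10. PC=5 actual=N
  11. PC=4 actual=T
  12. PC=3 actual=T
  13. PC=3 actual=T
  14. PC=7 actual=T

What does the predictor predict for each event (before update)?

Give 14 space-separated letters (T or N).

Ev 1: PC=5 idx=1 pred=T actual=T -> ctr[1]=3
Ev 2: PC=4 idx=0 pred=T actual=N -> ctr[0]=1
Ev 3: PC=7 idx=3 pred=T actual=N -> ctr[3]=1
Ev 4: PC=5 idx=1 pred=T actual=N -> ctr[1]=2
Ev 5: PC=3 idx=3 pred=N actual=N -> ctr[3]=0
Ev 6: PC=7 idx=3 pred=N actual=N -> ctr[3]=0
Ev 7: PC=7 idx=3 pred=N actual=T -> ctr[3]=1
Ev 8: PC=4 idx=0 pred=N actual=N -> ctr[0]=0
Ev 9: PC=3 idx=3 pred=N actual=N -> ctr[3]=0
Ev 10: PC=5 idx=1 pred=T actual=N -> ctr[1]=1
Ev 11: PC=4 idx=0 pred=N actual=T -> ctr[0]=1
Ev 12: PC=3 idx=3 pred=N actual=T -> ctr[3]=1
Ev 13: PC=3 idx=3 pred=N actual=T -> ctr[3]=2
Ev 14: PC=7 idx=3 pred=T actual=T -> ctr[3]=3

Answer: T T T T N N N N N T N N N T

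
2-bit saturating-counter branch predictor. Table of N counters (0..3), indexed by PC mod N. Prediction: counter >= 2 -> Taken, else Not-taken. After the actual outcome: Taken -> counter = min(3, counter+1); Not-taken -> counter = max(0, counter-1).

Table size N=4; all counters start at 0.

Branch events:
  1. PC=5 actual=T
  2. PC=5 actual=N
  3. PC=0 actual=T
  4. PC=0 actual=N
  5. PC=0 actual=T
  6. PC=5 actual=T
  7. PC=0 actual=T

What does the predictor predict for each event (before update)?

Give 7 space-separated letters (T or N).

Ev 1: PC=5 idx=1 pred=N actual=T -> ctr[1]=1
Ev 2: PC=5 idx=1 pred=N actual=N -> ctr[1]=0
Ev 3: PC=0 idx=0 pred=N actual=T -> ctr[0]=1
Ev 4: PC=0 idx=0 pred=N actual=N -> ctr[0]=0
Ev 5: PC=0 idx=0 pred=N actual=T -> ctr[0]=1
Ev 6: PC=5 idx=1 pred=N actual=T -> ctr[1]=1
Ev 7: PC=0 idx=0 pred=N actual=T -> ctr[0]=2

Answer: N N N N N N N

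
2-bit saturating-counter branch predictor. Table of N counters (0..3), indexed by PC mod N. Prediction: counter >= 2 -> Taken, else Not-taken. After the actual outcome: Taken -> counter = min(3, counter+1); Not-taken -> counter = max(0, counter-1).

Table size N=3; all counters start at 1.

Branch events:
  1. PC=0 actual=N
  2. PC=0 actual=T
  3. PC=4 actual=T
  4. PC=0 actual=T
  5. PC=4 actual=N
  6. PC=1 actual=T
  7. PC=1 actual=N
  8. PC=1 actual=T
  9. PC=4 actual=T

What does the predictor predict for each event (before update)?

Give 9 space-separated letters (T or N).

Ev 1: PC=0 idx=0 pred=N actual=N -> ctr[0]=0
Ev 2: PC=0 idx=0 pred=N actual=T -> ctr[0]=1
Ev 3: PC=4 idx=1 pred=N actual=T -> ctr[1]=2
Ev 4: PC=0 idx=0 pred=N actual=T -> ctr[0]=2
Ev 5: PC=4 idx=1 pred=T actual=N -> ctr[1]=1
Ev 6: PC=1 idx=1 pred=N actual=T -> ctr[1]=2
Ev 7: PC=1 idx=1 pred=T actual=N -> ctr[1]=1
Ev 8: PC=1 idx=1 pred=N actual=T -> ctr[1]=2
Ev 9: PC=4 idx=1 pred=T actual=T -> ctr[1]=3

Answer: N N N N T N T N T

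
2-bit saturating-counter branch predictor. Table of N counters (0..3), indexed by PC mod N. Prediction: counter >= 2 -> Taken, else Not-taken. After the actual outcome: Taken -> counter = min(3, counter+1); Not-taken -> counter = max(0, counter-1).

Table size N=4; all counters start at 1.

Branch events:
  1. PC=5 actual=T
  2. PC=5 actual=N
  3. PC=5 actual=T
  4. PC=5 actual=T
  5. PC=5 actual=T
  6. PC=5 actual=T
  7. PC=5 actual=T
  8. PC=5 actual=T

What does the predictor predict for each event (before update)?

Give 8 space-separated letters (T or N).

Ev 1: PC=5 idx=1 pred=N actual=T -> ctr[1]=2
Ev 2: PC=5 idx=1 pred=T actual=N -> ctr[1]=1
Ev 3: PC=5 idx=1 pred=N actual=T -> ctr[1]=2
Ev 4: PC=5 idx=1 pred=T actual=T -> ctr[1]=3
Ev 5: PC=5 idx=1 pred=T actual=T -> ctr[1]=3
Ev 6: PC=5 idx=1 pred=T actual=T -> ctr[1]=3
Ev 7: PC=5 idx=1 pred=T actual=T -> ctr[1]=3
Ev 8: PC=5 idx=1 pred=T actual=T -> ctr[1]=3

Answer: N T N T T T T T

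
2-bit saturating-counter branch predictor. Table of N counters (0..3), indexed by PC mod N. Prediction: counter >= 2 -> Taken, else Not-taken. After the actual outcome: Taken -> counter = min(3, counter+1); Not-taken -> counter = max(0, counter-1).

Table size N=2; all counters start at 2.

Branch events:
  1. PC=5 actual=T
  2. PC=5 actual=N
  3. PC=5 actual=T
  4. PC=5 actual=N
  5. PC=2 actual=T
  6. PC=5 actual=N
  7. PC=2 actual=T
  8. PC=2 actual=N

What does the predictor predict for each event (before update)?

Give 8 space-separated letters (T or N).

Ev 1: PC=5 idx=1 pred=T actual=T -> ctr[1]=3
Ev 2: PC=5 idx=1 pred=T actual=N -> ctr[1]=2
Ev 3: PC=5 idx=1 pred=T actual=T -> ctr[1]=3
Ev 4: PC=5 idx=1 pred=T actual=N -> ctr[1]=2
Ev 5: PC=2 idx=0 pred=T actual=T -> ctr[0]=3
Ev 6: PC=5 idx=1 pred=T actual=N -> ctr[1]=1
Ev 7: PC=2 idx=0 pred=T actual=T -> ctr[0]=3
Ev 8: PC=2 idx=0 pred=T actual=N -> ctr[0]=2

Answer: T T T T T T T T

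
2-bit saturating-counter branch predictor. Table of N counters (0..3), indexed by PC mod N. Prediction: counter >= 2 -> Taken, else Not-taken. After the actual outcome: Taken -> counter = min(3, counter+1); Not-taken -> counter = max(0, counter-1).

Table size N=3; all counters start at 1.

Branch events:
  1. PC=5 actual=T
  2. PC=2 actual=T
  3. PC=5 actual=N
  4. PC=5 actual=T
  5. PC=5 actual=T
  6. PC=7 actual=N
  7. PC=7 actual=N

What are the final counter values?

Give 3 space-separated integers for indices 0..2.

Ev 1: PC=5 idx=2 pred=N actual=T -> ctr[2]=2
Ev 2: PC=2 idx=2 pred=T actual=T -> ctr[2]=3
Ev 3: PC=5 idx=2 pred=T actual=N -> ctr[2]=2
Ev 4: PC=5 idx=2 pred=T actual=T -> ctr[2]=3
Ev 5: PC=5 idx=2 pred=T actual=T -> ctr[2]=3
Ev 6: PC=7 idx=1 pred=N actual=N -> ctr[1]=0
Ev 7: PC=7 idx=1 pred=N actual=N -> ctr[1]=0

Answer: 1 0 3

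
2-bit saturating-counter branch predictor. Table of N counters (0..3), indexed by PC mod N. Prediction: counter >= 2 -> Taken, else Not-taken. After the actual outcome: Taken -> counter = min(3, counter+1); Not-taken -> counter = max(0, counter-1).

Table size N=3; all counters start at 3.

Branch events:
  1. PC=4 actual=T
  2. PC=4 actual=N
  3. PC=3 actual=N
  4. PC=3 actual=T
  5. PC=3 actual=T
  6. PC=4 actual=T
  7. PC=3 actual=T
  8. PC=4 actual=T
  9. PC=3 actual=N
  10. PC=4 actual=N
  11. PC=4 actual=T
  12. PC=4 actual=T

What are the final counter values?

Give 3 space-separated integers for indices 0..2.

Ev 1: PC=4 idx=1 pred=T actual=T -> ctr[1]=3
Ev 2: PC=4 idx=1 pred=T actual=N -> ctr[1]=2
Ev 3: PC=3 idx=0 pred=T actual=N -> ctr[0]=2
Ev 4: PC=3 idx=0 pred=T actual=T -> ctr[0]=3
Ev 5: PC=3 idx=0 pred=T actual=T -> ctr[0]=3
Ev 6: PC=4 idx=1 pred=T actual=T -> ctr[1]=3
Ev 7: PC=3 idx=0 pred=T actual=T -> ctr[0]=3
Ev 8: PC=4 idx=1 pred=T actual=T -> ctr[1]=3
Ev 9: PC=3 idx=0 pred=T actual=N -> ctr[0]=2
Ev 10: PC=4 idx=1 pred=T actual=N -> ctr[1]=2
Ev 11: PC=4 idx=1 pred=T actual=T -> ctr[1]=3
Ev 12: PC=4 idx=1 pred=T actual=T -> ctr[1]=3

Answer: 2 3 3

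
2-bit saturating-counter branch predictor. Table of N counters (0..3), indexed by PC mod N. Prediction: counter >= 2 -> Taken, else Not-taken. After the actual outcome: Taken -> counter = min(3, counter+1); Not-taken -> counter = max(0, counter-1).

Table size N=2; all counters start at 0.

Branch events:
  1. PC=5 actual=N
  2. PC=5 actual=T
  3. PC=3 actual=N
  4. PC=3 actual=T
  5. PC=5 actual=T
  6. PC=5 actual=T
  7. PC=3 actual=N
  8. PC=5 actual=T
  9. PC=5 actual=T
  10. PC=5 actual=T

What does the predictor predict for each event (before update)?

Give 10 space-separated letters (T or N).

Ev 1: PC=5 idx=1 pred=N actual=N -> ctr[1]=0
Ev 2: PC=5 idx=1 pred=N actual=T -> ctr[1]=1
Ev 3: PC=3 idx=1 pred=N actual=N -> ctr[1]=0
Ev 4: PC=3 idx=1 pred=N actual=T -> ctr[1]=1
Ev 5: PC=5 idx=1 pred=N actual=T -> ctr[1]=2
Ev 6: PC=5 idx=1 pred=T actual=T -> ctr[1]=3
Ev 7: PC=3 idx=1 pred=T actual=N -> ctr[1]=2
Ev 8: PC=5 idx=1 pred=T actual=T -> ctr[1]=3
Ev 9: PC=5 idx=1 pred=T actual=T -> ctr[1]=3
Ev 10: PC=5 idx=1 pred=T actual=T -> ctr[1]=3

Answer: N N N N N T T T T T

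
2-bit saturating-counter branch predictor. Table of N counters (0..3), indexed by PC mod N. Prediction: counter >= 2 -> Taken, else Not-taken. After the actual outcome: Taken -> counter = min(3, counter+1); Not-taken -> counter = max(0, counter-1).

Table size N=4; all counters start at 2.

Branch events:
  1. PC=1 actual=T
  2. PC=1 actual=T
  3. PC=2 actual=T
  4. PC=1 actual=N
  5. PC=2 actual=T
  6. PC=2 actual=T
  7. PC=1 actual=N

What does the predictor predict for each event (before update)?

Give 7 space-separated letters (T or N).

Answer: T T T T T T T

Derivation:
Ev 1: PC=1 idx=1 pred=T actual=T -> ctr[1]=3
Ev 2: PC=1 idx=1 pred=T actual=T -> ctr[1]=3
Ev 3: PC=2 idx=2 pred=T actual=T -> ctr[2]=3
Ev 4: PC=1 idx=1 pred=T actual=N -> ctr[1]=2
Ev 5: PC=2 idx=2 pred=T actual=T -> ctr[2]=3
Ev 6: PC=2 idx=2 pred=T actual=T -> ctr[2]=3
Ev 7: PC=1 idx=1 pred=T actual=N -> ctr[1]=1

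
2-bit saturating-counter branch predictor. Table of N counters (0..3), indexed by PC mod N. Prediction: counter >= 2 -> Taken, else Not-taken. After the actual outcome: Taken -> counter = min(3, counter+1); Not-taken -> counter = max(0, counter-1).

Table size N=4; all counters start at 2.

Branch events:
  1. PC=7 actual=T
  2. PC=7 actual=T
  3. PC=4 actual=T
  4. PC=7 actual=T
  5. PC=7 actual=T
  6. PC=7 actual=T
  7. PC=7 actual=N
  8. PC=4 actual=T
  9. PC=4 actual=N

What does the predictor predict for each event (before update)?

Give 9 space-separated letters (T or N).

Answer: T T T T T T T T T

Derivation:
Ev 1: PC=7 idx=3 pred=T actual=T -> ctr[3]=3
Ev 2: PC=7 idx=3 pred=T actual=T -> ctr[3]=3
Ev 3: PC=4 idx=0 pred=T actual=T -> ctr[0]=3
Ev 4: PC=7 idx=3 pred=T actual=T -> ctr[3]=3
Ev 5: PC=7 idx=3 pred=T actual=T -> ctr[3]=3
Ev 6: PC=7 idx=3 pred=T actual=T -> ctr[3]=3
Ev 7: PC=7 idx=3 pred=T actual=N -> ctr[3]=2
Ev 8: PC=4 idx=0 pred=T actual=T -> ctr[0]=3
Ev 9: PC=4 idx=0 pred=T actual=N -> ctr[0]=2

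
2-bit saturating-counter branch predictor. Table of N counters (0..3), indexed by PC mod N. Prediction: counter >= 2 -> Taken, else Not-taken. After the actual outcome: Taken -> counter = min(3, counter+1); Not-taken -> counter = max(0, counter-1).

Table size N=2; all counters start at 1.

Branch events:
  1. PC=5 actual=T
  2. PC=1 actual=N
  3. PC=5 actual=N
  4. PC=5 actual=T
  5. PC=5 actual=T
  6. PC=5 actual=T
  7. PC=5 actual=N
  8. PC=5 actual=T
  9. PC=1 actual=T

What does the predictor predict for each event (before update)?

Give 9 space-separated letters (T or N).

Ev 1: PC=5 idx=1 pred=N actual=T -> ctr[1]=2
Ev 2: PC=1 idx=1 pred=T actual=N -> ctr[1]=1
Ev 3: PC=5 idx=1 pred=N actual=N -> ctr[1]=0
Ev 4: PC=5 idx=1 pred=N actual=T -> ctr[1]=1
Ev 5: PC=5 idx=1 pred=N actual=T -> ctr[1]=2
Ev 6: PC=5 idx=1 pred=T actual=T -> ctr[1]=3
Ev 7: PC=5 idx=1 pred=T actual=N -> ctr[1]=2
Ev 8: PC=5 idx=1 pred=T actual=T -> ctr[1]=3
Ev 9: PC=1 idx=1 pred=T actual=T -> ctr[1]=3

Answer: N T N N N T T T T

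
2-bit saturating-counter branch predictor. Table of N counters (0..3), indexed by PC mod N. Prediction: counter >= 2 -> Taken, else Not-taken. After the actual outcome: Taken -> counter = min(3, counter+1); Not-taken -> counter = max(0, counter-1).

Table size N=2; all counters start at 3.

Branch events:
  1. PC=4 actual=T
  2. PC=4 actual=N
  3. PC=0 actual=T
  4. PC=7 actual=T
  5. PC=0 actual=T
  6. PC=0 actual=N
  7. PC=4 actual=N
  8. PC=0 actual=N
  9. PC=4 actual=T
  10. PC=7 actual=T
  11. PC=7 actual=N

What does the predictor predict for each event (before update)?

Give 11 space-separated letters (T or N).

Ev 1: PC=4 idx=0 pred=T actual=T -> ctr[0]=3
Ev 2: PC=4 idx=0 pred=T actual=N -> ctr[0]=2
Ev 3: PC=0 idx=0 pred=T actual=T -> ctr[0]=3
Ev 4: PC=7 idx=1 pred=T actual=T -> ctr[1]=3
Ev 5: PC=0 idx=0 pred=T actual=T -> ctr[0]=3
Ev 6: PC=0 idx=0 pred=T actual=N -> ctr[0]=2
Ev 7: PC=4 idx=0 pred=T actual=N -> ctr[0]=1
Ev 8: PC=0 idx=0 pred=N actual=N -> ctr[0]=0
Ev 9: PC=4 idx=0 pred=N actual=T -> ctr[0]=1
Ev 10: PC=7 idx=1 pred=T actual=T -> ctr[1]=3
Ev 11: PC=7 idx=1 pred=T actual=N -> ctr[1]=2

Answer: T T T T T T T N N T T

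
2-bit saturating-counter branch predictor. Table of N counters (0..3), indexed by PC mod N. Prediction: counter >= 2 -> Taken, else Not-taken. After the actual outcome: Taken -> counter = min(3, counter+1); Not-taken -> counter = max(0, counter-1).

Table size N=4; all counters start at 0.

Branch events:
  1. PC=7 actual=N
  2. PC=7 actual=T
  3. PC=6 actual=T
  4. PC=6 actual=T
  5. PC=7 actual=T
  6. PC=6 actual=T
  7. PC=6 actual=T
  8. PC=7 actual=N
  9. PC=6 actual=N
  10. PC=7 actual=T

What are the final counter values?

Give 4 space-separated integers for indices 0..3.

Ev 1: PC=7 idx=3 pred=N actual=N -> ctr[3]=0
Ev 2: PC=7 idx=3 pred=N actual=T -> ctr[3]=1
Ev 3: PC=6 idx=2 pred=N actual=T -> ctr[2]=1
Ev 4: PC=6 idx=2 pred=N actual=T -> ctr[2]=2
Ev 5: PC=7 idx=3 pred=N actual=T -> ctr[3]=2
Ev 6: PC=6 idx=2 pred=T actual=T -> ctr[2]=3
Ev 7: PC=6 idx=2 pred=T actual=T -> ctr[2]=3
Ev 8: PC=7 idx=3 pred=T actual=N -> ctr[3]=1
Ev 9: PC=6 idx=2 pred=T actual=N -> ctr[2]=2
Ev 10: PC=7 idx=3 pred=N actual=T -> ctr[3]=2

Answer: 0 0 2 2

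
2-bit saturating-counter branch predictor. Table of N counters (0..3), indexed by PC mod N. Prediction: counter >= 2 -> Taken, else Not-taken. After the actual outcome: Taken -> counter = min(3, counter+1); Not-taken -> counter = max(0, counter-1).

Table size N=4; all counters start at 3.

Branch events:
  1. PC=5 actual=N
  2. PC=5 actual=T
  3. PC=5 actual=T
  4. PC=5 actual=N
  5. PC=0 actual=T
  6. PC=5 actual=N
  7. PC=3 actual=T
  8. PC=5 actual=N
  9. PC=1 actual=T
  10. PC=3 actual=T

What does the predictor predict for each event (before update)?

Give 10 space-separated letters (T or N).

Answer: T T T T T T T N N T

Derivation:
Ev 1: PC=5 idx=1 pred=T actual=N -> ctr[1]=2
Ev 2: PC=5 idx=1 pred=T actual=T -> ctr[1]=3
Ev 3: PC=5 idx=1 pred=T actual=T -> ctr[1]=3
Ev 4: PC=5 idx=1 pred=T actual=N -> ctr[1]=2
Ev 5: PC=0 idx=0 pred=T actual=T -> ctr[0]=3
Ev 6: PC=5 idx=1 pred=T actual=N -> ctr[1]=1
Ev 7: PC=3 idx=3 pred=T actual=T -> ctr[3]=3
Ev 8: PC=5 idx=1 pred=N actual=N -> ctr[1]=0
Ev 9: PC=1 idx=1 pred=N actual=T -> ctr[1]=1
Ev 10: PC=3 idx=3 pred=T actual=T -> ctr[3]=3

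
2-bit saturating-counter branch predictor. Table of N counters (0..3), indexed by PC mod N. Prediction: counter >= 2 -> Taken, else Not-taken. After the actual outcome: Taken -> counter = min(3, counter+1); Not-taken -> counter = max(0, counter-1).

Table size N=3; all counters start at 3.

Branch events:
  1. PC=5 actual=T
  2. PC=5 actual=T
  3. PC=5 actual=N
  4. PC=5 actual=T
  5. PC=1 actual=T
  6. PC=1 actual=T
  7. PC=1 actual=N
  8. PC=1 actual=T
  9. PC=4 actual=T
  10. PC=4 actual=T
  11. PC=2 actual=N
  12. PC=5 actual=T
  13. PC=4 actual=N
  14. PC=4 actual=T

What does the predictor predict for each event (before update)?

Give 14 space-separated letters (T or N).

Answer: T T T T T T T T T T T T T T

Derivation:
Ev 1: PC=5 idx=2 pred=T actual=T -> ctr[2]=3
Ev 2: PC=5 idx=2 pred=T actual=T -> ctr[2]=3
Ev 3: PC=5 idx=2 pred=T actual=N -> ctr[2]=2
Ev 4: PC=5 idx=2 pred=T actual=T -> ctr[2]=3
Ev 5: PC=1 idx=1 pred=T actual=T -> ctr[1]=3
Ev 6: PC=1 idx=1 pred=T actual=T -> ctr[1]=3
Ev 7: PC=1 idx=1 pred=T actual=N -> ctr[1]=2
Ev 8: PC=1 idx=1 pred=T actual=T -> ctr[1]=3
Ev 9: PC=4 idx=1 pred=T actual=T -> ctr[1]=3
Ev 10: PC=4 idx=1 pred=T actual=T -> ctr[1]=3
Ev 11: PC=2 idx=2 pred=T actual=N -> ctr[2]=2
Ev 12: PC=5 idx=2 pred=T actual=T -> ctr[2]=3
Ev 13: PC=4 idx=1 pred=T actual=N -> ctr[1]=2
Ev 14: PC=4 idx=1 pred=T actual=T -> ctr[1]=3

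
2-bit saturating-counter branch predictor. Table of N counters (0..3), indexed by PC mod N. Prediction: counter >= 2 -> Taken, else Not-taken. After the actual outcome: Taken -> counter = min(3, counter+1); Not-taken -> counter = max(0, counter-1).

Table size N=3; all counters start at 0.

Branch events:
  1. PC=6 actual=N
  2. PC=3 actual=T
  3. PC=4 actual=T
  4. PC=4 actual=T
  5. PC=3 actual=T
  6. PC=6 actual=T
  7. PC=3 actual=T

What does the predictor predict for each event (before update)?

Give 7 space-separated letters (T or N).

Answer: N N N N N T T

Derivation:
Ev 1: PC=6 idx=0 pred=N actual=N -> ctr[0]=0
Ev 2: PC=3 idx=0 pred=N actual=T -> ctr[0]=1
Ev 3: PC=4 idx=1 pred=N actual=T -> ctr[1]=1
Ev 4: PC=4 idx=1 pred=N actual=T -> ctr[1]=2
Ev 5: PC=3 idx=0 pred=N actual=T -> ctr[0]=2
Ev 6: PC=6 idx=0 pred=T actual=T -> ctr[0]=3
Ev 7: PC=3 idx=0 pred=T actual=T -> ctr[0]=3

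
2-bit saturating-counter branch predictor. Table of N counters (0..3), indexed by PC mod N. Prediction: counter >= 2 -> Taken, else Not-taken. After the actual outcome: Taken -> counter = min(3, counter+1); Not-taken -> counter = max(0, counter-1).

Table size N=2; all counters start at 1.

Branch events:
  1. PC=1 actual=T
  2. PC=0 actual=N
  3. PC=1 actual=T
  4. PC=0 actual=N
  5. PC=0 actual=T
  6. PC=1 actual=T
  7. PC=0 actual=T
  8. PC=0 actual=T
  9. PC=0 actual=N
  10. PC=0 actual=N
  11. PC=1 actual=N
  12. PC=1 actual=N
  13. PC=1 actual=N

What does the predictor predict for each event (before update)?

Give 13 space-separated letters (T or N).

Ev 1: PC=1 idx=1 pred=N actual=T -> ctr[1]=2
Ev 2: PC=0 idx=0 pred=N actual=N -> ctr[0]=0
Ev 3: PC=1 idx=1 pred=T actual=T -> ctr[1]=3
Ev 4: PC=0 idx=0 pred=N actual=N -> ctr[0]=0
Ev 5: PC=0 idx=0 pred=N actual=T -> ctr[0]=1
Ev 6: PC=1 idx=1 pred=T actual=T -> ctr[1]=3
Ev 7: PC=0 idx=0 pred=N actual=T -> ctr[0]=2
Ev 8: PC=0 idx=0 pred=T actual=T -> ctr[0]=3
Ev 9: PC=0 idx=0 pred=T actual=N -> ctr[0]=2
Ev 10: PC=0 idx=0 pred=T actual=N -> ctr[0]=1
Ev 11: PC=1 idx=1 pred=T actual=N -> ctr[1]=2
Ev 12: PC=1 idx=1 pred=T actual=N -> ctr[1]=1
Ev 13: PC=1 idx=1 pred=N actual=N -> ctr[1]=0

Answer: N N T N N T N T T T T T N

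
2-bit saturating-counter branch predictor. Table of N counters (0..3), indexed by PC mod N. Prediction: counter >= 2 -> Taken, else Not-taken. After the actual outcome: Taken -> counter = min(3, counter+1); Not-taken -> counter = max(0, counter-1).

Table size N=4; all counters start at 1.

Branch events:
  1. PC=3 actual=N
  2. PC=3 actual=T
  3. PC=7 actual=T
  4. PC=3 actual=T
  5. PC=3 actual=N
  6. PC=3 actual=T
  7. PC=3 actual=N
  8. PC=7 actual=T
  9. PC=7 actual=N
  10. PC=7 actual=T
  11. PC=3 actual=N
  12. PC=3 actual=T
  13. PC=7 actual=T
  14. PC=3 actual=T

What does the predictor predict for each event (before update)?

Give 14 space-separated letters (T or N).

Answer: N N N T T T T T T T T T T T

Derivation:
Ev 1: PC=3 idx=3 pred=N actual=N -> ctr[3]=0
Ev 2: PC=3 idx=3 pred=N actual=T -> ctr[3]=1
Ev 3: PC=7 idx=3 pred=N actual=T -> ctr[3]=2
Ev 4: PC=3 idx=3 pred=T actual=T -> ctr[3]=3
Ev 5: PC=3 idx=3 pred=T actual=N -> ctr[3]=2
Ev 6: PC=3 idx=3 pred=T actual=T -> ctr[3]=3
Ev 7: PC=3 idx=3 pred=T actual=N -> ctr[3]=2
Ev 8: PC=7 idx=3 pred=T actual=T -> ctr[3]=3
Ev 9: PC=7 idx=3 pred=T actual=N -> ctr[3]=2
Ev 10: PC=7 idx=3 pred=T actual=T -> ctr[3]=3
Ev 11: PC=3 idx=3 pred=T actual=N -> ctr[3]=2
Ev 12: PC=3 idx=3 pred=T actual=T -> ctr[3]=3
Ev 13: PC=7 idx=3 pred=T actual=T -> ctr[3]=3
Ev 14: PC=3 idx=3 pred=T actual=T -> ctr[3]=3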